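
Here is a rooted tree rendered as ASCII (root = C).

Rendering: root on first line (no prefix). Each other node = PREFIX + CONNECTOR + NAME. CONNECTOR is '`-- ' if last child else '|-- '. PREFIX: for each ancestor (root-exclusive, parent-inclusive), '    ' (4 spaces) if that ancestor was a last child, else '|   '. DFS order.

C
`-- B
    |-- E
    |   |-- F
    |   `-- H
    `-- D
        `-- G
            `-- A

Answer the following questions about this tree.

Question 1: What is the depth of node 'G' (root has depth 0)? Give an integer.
Answer: 3

Derivation:
Path from root to G: C -> B -> D -> G
Depth = number of edges = 3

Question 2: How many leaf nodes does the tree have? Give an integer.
Leaves (nodes with no children): A, F, H

Answer: 3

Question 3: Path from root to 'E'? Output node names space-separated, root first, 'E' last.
Walk down from root: C -> B -> E

Answer: C B E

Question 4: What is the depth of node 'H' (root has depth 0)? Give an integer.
Path from root to H: C -> B -> E -> H
Depth = number of edges = 3

Answer: 3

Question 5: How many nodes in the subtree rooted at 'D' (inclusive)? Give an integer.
Subtree rooted at D contains: A, D, G
Count = 3

Answer: 3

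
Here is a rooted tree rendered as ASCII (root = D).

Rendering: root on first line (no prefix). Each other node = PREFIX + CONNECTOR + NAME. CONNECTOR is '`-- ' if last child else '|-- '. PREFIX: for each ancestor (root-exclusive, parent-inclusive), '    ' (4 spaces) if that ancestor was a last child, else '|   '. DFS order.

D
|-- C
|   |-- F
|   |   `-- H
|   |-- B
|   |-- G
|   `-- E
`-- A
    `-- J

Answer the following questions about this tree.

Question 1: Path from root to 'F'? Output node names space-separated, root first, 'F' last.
Walk down from root: D -> C -> F

Answer: D C F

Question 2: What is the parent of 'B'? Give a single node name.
Scan adjacency: B appears as child of C

Answer: C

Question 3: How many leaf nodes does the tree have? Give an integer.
Answer: 5

Derivation:
Leaves (nodes with no children): B, E, G, H, J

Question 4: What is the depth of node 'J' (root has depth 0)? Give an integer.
Path from root to J: D -> A -> J
Depth = number of edges = 2

Answer: 2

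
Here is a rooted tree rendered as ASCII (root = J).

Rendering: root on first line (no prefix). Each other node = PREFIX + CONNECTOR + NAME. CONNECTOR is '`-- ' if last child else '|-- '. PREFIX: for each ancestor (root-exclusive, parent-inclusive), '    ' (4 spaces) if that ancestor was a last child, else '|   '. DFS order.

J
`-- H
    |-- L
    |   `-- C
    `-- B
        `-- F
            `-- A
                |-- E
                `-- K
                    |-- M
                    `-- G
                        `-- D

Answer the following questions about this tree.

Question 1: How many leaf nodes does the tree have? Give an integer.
Leaves (nodes with no children): C, D, E, M

Answer: 4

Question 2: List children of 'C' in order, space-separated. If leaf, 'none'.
Node C's children (from adjacency): (leaf)

Answer: none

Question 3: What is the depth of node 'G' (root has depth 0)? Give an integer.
Answer: 6

Derivation:
Path from root to G: J -> H -> B -> F -> A -> K -> G
Depth = number of edges = 6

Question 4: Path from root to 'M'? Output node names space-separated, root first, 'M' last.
Answer: J H B F A K M

Derivation:
Walk down from root: J -> H -> B -> F -> A -> K -> M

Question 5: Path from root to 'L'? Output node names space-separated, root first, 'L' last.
Walk down from root: J -> H -> L

Answer: J H L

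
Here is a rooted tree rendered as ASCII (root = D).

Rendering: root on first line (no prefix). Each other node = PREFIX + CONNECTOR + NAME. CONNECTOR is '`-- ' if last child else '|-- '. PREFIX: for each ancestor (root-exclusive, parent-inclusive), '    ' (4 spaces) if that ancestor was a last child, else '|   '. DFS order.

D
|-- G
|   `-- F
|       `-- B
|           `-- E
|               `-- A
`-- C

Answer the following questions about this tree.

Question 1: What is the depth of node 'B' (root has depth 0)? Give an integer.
Answer: 3

Derivation:
Path from root to B: D -> G -> F -> B
Depth = number of edges = 3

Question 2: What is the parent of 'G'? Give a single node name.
Scan adjacency: G appears as child of D

Answer: D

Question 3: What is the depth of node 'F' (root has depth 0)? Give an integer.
Answer: 2

Derivation:
Path from root to F: D -> G -> F
Depth = number of edges = 2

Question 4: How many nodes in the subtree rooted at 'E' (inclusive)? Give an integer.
Subtree rooted at E contains: A, E
Count = 2

Answer: 2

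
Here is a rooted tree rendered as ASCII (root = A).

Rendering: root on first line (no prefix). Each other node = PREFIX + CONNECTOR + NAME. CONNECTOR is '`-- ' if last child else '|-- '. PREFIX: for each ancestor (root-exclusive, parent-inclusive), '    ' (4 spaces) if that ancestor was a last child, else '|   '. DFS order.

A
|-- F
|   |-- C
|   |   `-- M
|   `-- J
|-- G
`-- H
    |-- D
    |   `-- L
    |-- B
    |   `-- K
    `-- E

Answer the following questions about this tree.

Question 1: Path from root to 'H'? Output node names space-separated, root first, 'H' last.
Answer: A H

Derivation:
Walk down from root: A -> H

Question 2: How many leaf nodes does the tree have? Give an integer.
Answer: 6

Derivation:
Leaves (nodes with no children): E, G, J, K, L, M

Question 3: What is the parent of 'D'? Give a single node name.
Scan adjacency: D appears as child of H

Answer: H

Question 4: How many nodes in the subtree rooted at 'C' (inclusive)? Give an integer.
Subtree rooted at C contains: C, M
Count = 2

Answer: 2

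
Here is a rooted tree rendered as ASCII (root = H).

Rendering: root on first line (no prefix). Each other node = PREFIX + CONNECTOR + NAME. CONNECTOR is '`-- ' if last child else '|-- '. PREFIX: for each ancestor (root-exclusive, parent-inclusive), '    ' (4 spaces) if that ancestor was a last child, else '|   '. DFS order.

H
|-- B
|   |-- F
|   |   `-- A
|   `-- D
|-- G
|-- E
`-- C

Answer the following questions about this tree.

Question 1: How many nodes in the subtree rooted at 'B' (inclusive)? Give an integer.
Subtree rooted at B contains: A, B, D, F
Count = 4

Answer: 4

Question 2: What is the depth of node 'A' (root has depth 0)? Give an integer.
Path from root to A: H -> B -> F -> A
Depth = number of edges = 3

Answer: 3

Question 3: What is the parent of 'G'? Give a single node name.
Scan adjacency: G appears as child of H

Answer: H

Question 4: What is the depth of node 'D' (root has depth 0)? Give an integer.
Answer: 2

Derivation:
Path from root to D: H -> B -> D
Depth = number of edges = 2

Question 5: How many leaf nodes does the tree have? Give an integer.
Leaves (nodes with no children): A, C, D, E, G

Answer: 5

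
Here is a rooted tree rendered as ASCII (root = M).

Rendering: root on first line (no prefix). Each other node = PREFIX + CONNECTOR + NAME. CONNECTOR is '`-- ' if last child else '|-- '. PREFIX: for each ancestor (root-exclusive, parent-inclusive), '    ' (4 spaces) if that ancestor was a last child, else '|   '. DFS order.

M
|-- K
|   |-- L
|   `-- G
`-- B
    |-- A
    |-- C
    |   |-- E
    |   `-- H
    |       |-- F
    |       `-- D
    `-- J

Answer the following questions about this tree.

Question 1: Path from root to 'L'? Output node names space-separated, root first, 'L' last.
Answer: M K L

Derivation:
Walk down from root: M -> K -> L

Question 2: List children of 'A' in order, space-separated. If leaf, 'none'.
Answer: none

Derivation:
Node A's children (from adjacency): (leaf)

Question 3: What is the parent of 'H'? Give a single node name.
Scan adjacency: H appears as child of C

Answer: C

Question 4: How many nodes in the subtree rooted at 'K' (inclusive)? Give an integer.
Subtree rooted at K contains: G, K, L
Count = 3

Answer: 3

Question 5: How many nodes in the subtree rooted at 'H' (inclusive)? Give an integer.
Subtree rooted at H contains: D, F, H
Count = 3

Answer: 3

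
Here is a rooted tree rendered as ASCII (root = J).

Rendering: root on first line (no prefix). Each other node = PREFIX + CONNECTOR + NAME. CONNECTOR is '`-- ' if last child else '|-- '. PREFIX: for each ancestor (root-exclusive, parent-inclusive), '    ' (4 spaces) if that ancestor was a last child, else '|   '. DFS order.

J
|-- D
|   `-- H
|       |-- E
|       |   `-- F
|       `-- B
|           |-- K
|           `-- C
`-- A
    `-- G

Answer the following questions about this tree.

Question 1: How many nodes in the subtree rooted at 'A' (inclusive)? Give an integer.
Subtree rooted at A contains: A, G
Count = 2

Answer: 2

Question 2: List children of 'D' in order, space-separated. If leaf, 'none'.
Answer: H

Derivation:
Node D's children (from adjacency): H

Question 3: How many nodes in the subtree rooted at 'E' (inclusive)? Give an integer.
Answer: 2

Derivation:
Subtree rooted at E contains: E, F
Count = 2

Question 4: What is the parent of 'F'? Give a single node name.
Answer: E

Derivation:
Scan adjacency: F appears as child of E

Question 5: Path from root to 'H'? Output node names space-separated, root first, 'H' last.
Walk down from root: J -> D -> H

Answer: J D H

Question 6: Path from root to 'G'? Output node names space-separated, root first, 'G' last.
Walk down from root: J -> A -> G

Answer: J A G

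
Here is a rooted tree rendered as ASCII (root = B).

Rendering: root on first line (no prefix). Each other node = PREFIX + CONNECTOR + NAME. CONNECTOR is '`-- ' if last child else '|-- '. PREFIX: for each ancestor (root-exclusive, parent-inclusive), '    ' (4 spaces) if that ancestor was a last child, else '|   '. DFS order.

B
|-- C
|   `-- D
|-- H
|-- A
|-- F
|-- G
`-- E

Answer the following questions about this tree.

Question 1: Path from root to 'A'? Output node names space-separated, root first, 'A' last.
Answer: B A

Derivation:
Walk down from root: B -> A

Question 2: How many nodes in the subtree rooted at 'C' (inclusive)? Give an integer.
Subtree rooted at C contains: C, D
Count = 2

Answer: 2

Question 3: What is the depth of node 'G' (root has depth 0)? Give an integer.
Answer: 1

Derivation:
Path from root to G: B -> G
Depth = number of edges = 1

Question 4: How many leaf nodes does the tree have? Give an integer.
Leaves (nodes with no children): A, D, E, F, G, H

Answer: 6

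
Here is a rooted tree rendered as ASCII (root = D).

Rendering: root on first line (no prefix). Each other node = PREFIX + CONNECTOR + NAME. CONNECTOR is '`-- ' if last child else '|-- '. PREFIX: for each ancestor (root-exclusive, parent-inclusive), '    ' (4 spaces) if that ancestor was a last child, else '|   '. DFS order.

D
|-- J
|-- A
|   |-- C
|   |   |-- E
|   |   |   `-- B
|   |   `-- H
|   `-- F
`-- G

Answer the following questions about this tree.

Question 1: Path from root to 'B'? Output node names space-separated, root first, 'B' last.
Answer: D A C E B

Derivation:
Walk down from root: D -> A -> C -> E -> B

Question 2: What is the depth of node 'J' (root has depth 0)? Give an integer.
Answer: 1

Derivation:
Path from root to J: D -> J
Depth = number of edges = 1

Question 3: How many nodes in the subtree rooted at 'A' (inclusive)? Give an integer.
Subtree rooted at A contains: A, B, C, E, F, H
Count = 6

Answer: 6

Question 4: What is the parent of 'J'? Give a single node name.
Scan adjacency: J appears as child of D

Answer: D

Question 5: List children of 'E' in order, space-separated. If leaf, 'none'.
Node E's children (from adjacency): B

Answer: B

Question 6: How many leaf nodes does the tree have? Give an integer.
Leaves (nodes with no children): B, F, G, H, J

Answer: 5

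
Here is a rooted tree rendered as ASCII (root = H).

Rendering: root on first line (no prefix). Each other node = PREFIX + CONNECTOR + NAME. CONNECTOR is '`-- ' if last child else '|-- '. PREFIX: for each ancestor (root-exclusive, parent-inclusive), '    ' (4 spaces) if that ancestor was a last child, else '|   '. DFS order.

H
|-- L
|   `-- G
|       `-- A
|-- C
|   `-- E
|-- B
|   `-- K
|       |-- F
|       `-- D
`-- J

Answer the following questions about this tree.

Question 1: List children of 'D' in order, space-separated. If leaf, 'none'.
Answer: none

Derivation:
Node D's children (from adjacency): (leaf)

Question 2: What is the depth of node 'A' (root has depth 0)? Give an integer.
Answer: 3

Derivation:
Path from root to A: H -> L -> G -> A
Depth = number of edges = 3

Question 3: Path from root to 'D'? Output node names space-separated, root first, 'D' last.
Answer: H B K D

Derivation:
Walk down from root: H -> B -> K -> D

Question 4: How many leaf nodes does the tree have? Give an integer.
Answer: 5

Derivation:
Leaves (nodes with no children): A, D, E, F, J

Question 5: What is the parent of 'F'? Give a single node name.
Answer: K

Derivation:
Scan adjacency: F appears as child of K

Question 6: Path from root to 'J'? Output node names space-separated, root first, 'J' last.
Walk down from root: H -> J

Answer: H J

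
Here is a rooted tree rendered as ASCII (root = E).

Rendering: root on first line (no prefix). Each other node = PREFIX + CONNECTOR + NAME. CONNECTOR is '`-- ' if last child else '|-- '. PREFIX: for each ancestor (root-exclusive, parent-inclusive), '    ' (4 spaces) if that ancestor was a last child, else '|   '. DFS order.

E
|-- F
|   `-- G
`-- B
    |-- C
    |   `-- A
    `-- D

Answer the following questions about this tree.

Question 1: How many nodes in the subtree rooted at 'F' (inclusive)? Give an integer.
Answer: 2

Derivation:
Subtree rooted at F contains: F, G
Count = 2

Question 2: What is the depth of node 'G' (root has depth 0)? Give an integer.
Path from root to G: E -> F -> G
Depth = number of edges = 2

Answer: 2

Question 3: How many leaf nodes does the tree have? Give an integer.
Leaves (nodes with no children): A, D, G

Answer: 3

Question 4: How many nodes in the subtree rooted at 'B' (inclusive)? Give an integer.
Answer: 4

Derivation:
Subtree rooted at B contains: A, B, C, D
Count = 4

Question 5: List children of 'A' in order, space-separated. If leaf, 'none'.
Node A's children (from adjacency): (leaf)

Answer: none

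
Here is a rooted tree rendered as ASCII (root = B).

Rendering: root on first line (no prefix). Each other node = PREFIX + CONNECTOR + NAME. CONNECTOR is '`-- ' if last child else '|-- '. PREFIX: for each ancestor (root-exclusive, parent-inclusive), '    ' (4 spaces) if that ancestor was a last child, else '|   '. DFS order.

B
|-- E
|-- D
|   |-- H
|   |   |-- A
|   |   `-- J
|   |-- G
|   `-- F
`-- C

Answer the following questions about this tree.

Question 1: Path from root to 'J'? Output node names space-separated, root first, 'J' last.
Walk down from root: B -> D -> H -> J

Answer: B D H J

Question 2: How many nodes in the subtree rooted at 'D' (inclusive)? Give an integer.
Subtree rooted at D contains: A, D, F, G, H, J
Count = 6

Answer: 6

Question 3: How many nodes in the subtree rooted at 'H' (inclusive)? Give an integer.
Subtree rooted at H contains: A, H, J
Count = 3

Answer: 3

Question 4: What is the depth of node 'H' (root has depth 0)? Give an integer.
Path from root to H: B -> D -> H
Depth = number of edges = 2

Answer: 2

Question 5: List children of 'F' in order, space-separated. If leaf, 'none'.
Node F's children (from adjacency): (leaf)

Answer: none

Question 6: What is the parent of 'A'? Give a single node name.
Answer: H

Derivation:
Scan adjacency: A appears as child of H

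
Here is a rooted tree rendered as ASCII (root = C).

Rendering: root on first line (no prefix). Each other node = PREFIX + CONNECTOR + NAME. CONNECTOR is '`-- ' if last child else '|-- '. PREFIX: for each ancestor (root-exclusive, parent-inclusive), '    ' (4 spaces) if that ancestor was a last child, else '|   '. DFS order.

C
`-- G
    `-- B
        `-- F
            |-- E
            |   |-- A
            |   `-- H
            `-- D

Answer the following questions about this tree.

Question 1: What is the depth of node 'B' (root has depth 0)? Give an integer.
Answer: 2

Derivation:
Path from root to B: C -> G -> B
Depth = number of edges = 2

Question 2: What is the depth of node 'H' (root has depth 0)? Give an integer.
Answer: 5

Derivation:
Path from root to H: C -> G -> B -> F -> E -> H
Depth = number of edges = 5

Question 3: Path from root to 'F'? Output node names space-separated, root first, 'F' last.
Walk down from root: C -> G -> B -> F

Answer: C G B F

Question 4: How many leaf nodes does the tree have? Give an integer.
Leaves (nodes with no children): A, D, H

Answer: 3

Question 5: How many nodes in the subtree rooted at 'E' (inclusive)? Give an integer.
Subtree rooted at E contains: A, E, H
Count = 3

Answer: 3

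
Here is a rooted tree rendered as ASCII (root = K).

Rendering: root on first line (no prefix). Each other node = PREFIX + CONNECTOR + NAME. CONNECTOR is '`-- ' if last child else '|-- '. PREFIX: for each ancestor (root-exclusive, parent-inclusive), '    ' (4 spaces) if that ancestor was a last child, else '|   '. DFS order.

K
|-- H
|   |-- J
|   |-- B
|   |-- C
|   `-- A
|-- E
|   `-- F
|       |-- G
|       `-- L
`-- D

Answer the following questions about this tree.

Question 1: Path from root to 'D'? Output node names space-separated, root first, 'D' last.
Answer: K D

Derivation:
Walk down from root: K -> D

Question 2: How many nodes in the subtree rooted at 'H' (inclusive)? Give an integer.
Subtree rooted at H contains: A, B, C, H, J
Count = 5

Answer: 5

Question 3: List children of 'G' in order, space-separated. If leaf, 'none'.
Node G's children (from adjacency): (leaf)

Answer: none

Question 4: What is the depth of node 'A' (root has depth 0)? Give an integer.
Path from root to A: K -> H -> A
Depth = number of edges = 2

Answer: 2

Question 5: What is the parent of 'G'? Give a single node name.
Scan adjacency: G appears as child of F

Answer: F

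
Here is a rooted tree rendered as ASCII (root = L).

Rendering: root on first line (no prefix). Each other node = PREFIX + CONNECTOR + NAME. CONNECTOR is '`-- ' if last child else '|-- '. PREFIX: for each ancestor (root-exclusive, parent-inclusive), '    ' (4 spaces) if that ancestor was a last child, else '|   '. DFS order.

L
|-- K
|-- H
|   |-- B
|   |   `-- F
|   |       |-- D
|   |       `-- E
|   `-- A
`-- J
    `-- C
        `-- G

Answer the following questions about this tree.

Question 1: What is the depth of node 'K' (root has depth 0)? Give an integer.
Path from root to K: L -> K
Depth = number of edges = 1

Answer: 1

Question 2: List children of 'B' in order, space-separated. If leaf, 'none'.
Answer: F

Derivation:
Node B's children (from adjacency): F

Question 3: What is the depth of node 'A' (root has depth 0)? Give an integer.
Path from root to A: L -> H -> A
Depth = number of edges = 2

Answer: 2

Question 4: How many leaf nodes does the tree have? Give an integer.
Answer: 5

Derivation:
Leaves (nodes with no children): A, D, E, G, K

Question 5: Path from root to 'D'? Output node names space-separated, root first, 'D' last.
Answer: L H B F D

Derivation:
Walk down from root: L -> H -> B -> F -> D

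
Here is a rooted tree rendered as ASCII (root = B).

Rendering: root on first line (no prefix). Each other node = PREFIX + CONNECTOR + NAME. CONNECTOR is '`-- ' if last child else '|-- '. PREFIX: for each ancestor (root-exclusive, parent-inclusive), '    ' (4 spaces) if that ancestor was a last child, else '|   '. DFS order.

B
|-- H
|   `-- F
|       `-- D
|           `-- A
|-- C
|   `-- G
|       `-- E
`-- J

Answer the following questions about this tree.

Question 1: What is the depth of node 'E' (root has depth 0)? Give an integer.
Answer: 3

Derivation:
Path from root to E: B -> C -> G -> E
Depth = number of edges = 3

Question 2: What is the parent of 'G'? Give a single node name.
Scan adjacency: G appears as child of C

Answer: C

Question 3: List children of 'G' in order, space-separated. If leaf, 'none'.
Node G's children (from adjacency): E

Answer: E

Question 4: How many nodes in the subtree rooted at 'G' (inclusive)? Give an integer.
Answer: 2

Derivation:
Subtree rooted at G contains: E, G
Count = 2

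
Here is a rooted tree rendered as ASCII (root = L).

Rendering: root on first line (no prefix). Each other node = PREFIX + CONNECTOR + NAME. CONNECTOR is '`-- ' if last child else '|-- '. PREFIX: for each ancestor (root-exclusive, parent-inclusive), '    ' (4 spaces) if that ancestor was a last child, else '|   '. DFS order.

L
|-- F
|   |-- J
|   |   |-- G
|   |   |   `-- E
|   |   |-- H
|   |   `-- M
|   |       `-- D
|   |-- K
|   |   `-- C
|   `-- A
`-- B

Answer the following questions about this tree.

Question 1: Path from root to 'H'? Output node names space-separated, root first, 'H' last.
Walk down from root: L -> F -> J -> H

Answer: L F J H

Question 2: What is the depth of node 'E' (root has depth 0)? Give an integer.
Answer: 4

Derivation:
Path from root to E: L -> F -> J -> G -> E
Depth = number of edges = 4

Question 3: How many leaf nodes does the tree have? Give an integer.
Answer: 6

Derivation:
Leaves (nodes with no children): A, B, C, D, E, H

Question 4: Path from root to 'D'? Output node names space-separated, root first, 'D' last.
Walk down from root: L -> F -> J -> M -> D

Answer: L F J M D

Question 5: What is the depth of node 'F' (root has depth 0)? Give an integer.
Answer: 1

Derivation:
Path from root to F: L -> F
Depth = number of edges = 1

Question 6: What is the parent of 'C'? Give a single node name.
Answer: K

Derivation:
Scan adjacency: C appears as child of K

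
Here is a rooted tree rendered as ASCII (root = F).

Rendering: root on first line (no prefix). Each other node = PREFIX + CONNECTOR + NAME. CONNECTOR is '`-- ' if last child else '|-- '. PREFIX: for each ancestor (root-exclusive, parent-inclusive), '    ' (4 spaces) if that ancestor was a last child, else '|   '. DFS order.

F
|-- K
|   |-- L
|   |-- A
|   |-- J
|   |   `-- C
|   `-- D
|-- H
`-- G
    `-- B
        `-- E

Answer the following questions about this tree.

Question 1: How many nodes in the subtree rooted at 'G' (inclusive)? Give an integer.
Subtree rooted at G contains: B, E, G
Count = 3

Answer: 3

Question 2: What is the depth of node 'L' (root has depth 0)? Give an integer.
Answer: 2

Derivation:
Path from root to L: F -> K -> L
Depth = number of edges = 2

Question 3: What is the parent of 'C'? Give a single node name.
Scan adjacency: C appears as child of J

Answer: J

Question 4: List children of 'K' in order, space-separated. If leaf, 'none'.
Answer: L A J D

Derivation:
Node K's children (from adjacency): L, A, J, D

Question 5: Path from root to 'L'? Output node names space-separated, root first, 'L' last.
Answer: F K L

Derivation:
Walk down from root: F -> K -> L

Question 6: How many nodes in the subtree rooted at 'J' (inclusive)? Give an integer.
Subtree rooted at J contains: C, J
Count = 2

Answer: 2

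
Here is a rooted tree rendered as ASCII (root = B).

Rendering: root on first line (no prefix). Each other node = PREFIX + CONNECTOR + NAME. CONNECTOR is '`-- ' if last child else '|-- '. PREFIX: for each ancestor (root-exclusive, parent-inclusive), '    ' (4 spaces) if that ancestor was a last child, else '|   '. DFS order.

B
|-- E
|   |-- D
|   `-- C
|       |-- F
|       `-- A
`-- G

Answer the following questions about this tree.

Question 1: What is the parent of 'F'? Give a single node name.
Scan adjacency: F appears as child of C

Answer: C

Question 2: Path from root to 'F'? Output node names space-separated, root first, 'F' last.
Walk down from root: B -> E -> C -> F

Answer: B E C F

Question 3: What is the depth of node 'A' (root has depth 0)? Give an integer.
Path from root to A: B -> E -> C -> A
Depth = number of edges = 3

Answer: 3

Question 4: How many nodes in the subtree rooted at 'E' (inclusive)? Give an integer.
Subtree rooted at E contains: A, C, D, E, F
Count = 5

Answer: 5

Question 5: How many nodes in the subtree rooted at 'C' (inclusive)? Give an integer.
Subtree rooted at C contains: A, C, F
Count = 3

Answer: 3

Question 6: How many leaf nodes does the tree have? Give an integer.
Leaves (nodes with no children): A, D, F, G

Answer: 4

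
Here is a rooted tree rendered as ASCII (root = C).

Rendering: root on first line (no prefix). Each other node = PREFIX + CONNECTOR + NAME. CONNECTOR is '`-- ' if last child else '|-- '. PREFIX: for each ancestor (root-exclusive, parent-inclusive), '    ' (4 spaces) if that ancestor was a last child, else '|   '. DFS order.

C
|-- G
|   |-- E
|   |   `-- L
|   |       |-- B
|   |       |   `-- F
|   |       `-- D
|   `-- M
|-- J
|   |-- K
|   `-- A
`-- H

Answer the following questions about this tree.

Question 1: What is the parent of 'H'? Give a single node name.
Answer: C

Derivation:
Scan adjacency: H appears as child of C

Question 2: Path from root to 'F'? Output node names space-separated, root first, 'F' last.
Answer: C G E L B F

Derivation:
Walk down from root: C -> G -> E -> L -> B -> F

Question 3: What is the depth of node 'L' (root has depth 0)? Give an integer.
Path from root to L: C -> G -> E -> L
Depth = number of edges = 3

Answer: 3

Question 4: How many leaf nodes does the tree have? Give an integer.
Leaves (nodes with no children): A, D, F, H, K, M

Answer: 6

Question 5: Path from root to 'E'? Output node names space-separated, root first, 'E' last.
Walk down from root: C -> G -> E

Answer: C G E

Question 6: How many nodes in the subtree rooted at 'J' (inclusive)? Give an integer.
Answer: 3

Derivation:
Subtree rooted at J contains: A, J, K
Count = 3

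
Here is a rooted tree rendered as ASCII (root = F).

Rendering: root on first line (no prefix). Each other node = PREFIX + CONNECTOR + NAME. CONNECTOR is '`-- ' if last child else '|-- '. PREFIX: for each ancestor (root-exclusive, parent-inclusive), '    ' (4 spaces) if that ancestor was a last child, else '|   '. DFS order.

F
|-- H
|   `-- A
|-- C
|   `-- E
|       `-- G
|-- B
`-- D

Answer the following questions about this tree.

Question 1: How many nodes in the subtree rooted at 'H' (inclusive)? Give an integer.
Answer: 2

Derivation:
Subtree rooted at H contains: A, H
Count = 2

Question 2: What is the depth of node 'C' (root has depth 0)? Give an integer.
Path from root to C: F -> C
Depth = number of edges = 1

Answer: 1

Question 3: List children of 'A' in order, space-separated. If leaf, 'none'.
Answer: none

Derivation:
Node A's children (from adjacency): (leaf)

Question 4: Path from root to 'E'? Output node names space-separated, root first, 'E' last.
Walk down from root: F -> C -> E

Answer: F C E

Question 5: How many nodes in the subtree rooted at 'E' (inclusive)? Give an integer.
Subtree rooted at E contains: E, G
Count = 2

Answer: 2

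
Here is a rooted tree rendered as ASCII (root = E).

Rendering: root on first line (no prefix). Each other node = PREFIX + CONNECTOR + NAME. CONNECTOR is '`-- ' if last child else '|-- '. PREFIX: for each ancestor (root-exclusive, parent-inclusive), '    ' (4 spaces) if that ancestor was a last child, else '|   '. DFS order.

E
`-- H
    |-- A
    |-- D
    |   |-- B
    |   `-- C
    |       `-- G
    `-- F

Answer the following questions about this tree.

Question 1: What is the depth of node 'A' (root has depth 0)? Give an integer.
Answer: 2

Derivation:
Path from root to A: E -> H -> A
Depth = number of edges = 2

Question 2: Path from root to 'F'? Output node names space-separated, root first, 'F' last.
Answer: E H F

Derivation:
Walk down from root: E -> H -> F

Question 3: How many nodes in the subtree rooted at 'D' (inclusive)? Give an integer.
Answer: 4

Derivation:
Subtree rooted at D contains: B, C, D, G
Count = 4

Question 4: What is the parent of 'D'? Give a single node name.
Scan adjacency: D appears as child of H

Answer: H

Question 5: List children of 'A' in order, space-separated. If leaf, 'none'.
Answer: none

Derivation:
Node A's children (from adjacency): (leaf)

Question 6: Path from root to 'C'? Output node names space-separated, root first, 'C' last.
Answer: E H D C

Derivation:
Walk down from root: E -> H -> D -> C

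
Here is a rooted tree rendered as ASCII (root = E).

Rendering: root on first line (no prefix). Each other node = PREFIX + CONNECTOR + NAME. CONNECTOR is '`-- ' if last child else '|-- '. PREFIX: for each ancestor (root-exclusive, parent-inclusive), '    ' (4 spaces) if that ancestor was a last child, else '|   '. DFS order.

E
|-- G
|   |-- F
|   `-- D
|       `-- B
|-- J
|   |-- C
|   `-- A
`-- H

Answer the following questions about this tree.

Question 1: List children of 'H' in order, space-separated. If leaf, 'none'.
Answer: none

Derivation:
Node H's children (from adjacency): (leaf)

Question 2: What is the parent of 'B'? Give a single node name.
Answer: D

Derivation:
Scan adjacency: B appears as child of D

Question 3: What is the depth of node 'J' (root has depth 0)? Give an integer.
Answer: 1

Derivation:
Path from root to J: E -> J
Depth = number of edges = 1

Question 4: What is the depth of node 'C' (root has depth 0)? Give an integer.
Path from root to C: E -> J -> C
Depth = number of edges = 2

Answer: 2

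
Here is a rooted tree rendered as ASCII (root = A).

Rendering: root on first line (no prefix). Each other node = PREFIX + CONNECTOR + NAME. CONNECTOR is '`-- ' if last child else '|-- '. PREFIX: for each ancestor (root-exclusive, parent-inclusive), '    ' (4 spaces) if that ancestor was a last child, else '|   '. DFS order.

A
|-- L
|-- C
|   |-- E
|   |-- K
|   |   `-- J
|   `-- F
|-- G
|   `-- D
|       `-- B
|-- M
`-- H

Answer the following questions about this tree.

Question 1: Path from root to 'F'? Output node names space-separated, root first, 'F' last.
Walk down from root: A -> C -> F

Answer: A C F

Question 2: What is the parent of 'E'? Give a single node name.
Scan adjacency: E appears as child of C

Answer: C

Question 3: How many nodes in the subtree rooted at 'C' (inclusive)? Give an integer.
Answer: 5

Derivation:
Subtree rooted at C contains: C, E, F, J, K
Count = 5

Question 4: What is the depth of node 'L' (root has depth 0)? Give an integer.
Answer: 1

Derivation:
Path from root to L: A -> L
Depth = number of edges = 1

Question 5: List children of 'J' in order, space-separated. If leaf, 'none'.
Node J's children (from adjacency): (leaf)

Answer: none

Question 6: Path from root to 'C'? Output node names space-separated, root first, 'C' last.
Walk down from root: A -> C

Answer: A C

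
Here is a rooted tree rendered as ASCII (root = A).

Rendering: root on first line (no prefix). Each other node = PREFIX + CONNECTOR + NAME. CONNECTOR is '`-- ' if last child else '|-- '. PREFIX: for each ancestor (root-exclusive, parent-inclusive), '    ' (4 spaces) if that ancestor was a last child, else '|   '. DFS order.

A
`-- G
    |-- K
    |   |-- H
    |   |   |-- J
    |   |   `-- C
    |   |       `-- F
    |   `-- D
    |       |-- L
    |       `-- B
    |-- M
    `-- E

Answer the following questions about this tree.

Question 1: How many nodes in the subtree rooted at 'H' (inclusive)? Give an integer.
Answer: 4

Derivation:
Subtree rooted at H contains: C, F, H, J
Count = 4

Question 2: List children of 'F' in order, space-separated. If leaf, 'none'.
Answer: none

Derivation:
Node F's children (from adjacency): (leaf)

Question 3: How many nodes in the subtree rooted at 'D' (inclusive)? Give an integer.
Subtree rooted at D contains: B, D, L
Count = 3

Answer: 3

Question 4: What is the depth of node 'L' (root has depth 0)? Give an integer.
Path from root to L: A -> G -> K -> D -> L
Depth = number of edges = 4

Answer: 4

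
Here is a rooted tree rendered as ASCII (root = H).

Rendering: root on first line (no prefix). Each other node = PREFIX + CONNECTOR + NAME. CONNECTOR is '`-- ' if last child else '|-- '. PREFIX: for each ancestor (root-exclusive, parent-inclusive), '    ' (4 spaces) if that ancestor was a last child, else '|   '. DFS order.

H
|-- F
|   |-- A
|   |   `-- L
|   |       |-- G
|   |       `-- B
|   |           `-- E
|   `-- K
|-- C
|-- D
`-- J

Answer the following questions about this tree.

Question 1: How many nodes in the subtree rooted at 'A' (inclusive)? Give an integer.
Subtree rooted at A contains: A, B, E, G, L
Count = 5

Answer: 5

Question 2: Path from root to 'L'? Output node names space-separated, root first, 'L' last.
Walk down from root: H -> F -> A -> L

Answer: H F A L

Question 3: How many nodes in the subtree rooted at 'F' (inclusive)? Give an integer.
Subtree rooted at F contains: A, B, E, F, G, K, L
Count = 7

Answer: 7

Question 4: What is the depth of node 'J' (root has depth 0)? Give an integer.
Path from root to J: H -> J
Depth = number of edges = 1

Answer: 1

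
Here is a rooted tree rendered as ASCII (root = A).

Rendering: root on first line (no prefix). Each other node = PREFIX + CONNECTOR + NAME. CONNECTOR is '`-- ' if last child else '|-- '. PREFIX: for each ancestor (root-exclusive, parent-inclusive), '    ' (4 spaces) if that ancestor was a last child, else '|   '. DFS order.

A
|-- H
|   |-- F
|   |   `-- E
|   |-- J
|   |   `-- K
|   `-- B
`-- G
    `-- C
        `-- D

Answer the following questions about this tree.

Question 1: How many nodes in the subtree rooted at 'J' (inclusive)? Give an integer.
Answer: 2

Derivation:
Subtree rooted at J contains: J, K
Count = 2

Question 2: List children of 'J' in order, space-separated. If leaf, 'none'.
Node J's children (from adjacency): K

Answer: K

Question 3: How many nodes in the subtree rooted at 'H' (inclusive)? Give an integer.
Subtree rooted at H contains: B, E, F, H, J, K
Count = 6

Answer: 6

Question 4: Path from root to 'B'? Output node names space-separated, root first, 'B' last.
Answer: A H B

Derivation:
Walk down from root: A -> H -> B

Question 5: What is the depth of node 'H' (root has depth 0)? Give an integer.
Answer: 1

Derivation:
Path from root to H: A -> H
Depth = number of edges = 1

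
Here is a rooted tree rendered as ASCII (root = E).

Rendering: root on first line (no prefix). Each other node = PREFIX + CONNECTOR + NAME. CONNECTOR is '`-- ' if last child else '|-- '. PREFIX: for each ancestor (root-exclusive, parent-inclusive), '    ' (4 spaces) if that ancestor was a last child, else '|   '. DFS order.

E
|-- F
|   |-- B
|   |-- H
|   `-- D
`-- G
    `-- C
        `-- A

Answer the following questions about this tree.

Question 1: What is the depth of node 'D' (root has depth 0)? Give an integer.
Answer: 2

Derivation:
Path from root to D: E -> F -> D
Depth = number of edges = 2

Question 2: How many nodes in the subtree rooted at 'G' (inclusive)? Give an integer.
Subtree rooted at G contains: A, C, G
Count = 3

Answer: 3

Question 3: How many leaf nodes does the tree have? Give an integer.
Answer: 4

Derivation:
Leaves (nodes with no children): A, B, D, H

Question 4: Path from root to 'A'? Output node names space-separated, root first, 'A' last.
Walk down from root: E -> G -> C -> A

Answer: E G C A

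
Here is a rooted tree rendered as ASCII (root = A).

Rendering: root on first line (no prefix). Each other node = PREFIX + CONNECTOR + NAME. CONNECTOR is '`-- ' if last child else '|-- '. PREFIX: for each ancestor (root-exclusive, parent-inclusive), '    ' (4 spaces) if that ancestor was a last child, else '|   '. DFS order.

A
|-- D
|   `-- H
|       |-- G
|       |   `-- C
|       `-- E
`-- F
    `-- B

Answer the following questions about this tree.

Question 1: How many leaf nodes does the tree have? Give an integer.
Leaves (nodes with no children): B, C, E

Answer: 3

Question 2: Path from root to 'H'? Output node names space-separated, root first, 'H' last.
Walk down from root: A -> D -> H

Answer: A D H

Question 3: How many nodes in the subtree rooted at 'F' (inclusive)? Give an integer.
Answer: 2

Derivation:
Subtree rooted at F contains: B, F
Count = 2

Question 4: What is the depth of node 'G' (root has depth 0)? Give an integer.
Path from root to G: A -> D -> H -> G
Depth = number of edges = 3

Answer: 3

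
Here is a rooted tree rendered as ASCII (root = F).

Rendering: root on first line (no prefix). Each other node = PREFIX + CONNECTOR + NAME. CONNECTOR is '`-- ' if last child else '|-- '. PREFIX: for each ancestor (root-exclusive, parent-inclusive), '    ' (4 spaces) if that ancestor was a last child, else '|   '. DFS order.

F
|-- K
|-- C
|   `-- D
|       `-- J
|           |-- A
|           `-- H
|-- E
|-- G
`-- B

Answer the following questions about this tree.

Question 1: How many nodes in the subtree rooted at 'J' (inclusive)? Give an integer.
Subtree rooted at J contains: A, H, J
Count = 3

Answer: 3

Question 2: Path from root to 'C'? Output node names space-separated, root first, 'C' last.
Walk down from root: F -> C

Answer: F C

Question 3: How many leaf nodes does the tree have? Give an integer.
Leaves (nodes with no children): A, B, E, G, H, K

Answer: 6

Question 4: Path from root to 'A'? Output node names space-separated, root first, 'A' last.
Walk down from root: F -> C -> D -> J -> A

Answer: F C D J A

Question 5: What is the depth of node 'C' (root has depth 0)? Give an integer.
Path from root to C: F -> C
Depth = number of edges = 1

Answer: 1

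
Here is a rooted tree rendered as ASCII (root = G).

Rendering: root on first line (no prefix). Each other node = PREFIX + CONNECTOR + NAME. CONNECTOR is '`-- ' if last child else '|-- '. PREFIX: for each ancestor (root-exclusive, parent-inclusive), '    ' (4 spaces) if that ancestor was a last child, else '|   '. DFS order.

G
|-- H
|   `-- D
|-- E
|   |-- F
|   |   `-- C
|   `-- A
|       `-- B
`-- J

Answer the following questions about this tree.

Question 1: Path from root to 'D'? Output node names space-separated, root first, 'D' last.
Answer: G H D

Derivation:
Walk down from root: G -> H -> D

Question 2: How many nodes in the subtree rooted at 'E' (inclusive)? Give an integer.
Subtree rooted at E contains: A, B, C, E, F
Count = 5

Answer: 5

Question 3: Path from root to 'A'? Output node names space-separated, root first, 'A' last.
Walk down from root: G -> E -> A

Answer: G E A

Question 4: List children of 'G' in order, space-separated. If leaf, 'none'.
Answer: H E J

Derivation:
Node G's children (from adjacency): H, E, J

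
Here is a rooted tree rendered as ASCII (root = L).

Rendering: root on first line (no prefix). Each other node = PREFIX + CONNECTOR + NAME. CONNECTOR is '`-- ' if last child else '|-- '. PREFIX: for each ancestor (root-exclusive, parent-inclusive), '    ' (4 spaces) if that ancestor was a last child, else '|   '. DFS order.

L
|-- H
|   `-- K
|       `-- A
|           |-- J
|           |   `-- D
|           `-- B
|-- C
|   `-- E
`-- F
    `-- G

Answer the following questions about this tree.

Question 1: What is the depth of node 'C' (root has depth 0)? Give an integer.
Path from root to C: L -> C
Depth = number of edges = 1

Answer: 1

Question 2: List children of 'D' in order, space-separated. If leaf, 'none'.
Node D's children (from adjacency): (leaf)

Answer: none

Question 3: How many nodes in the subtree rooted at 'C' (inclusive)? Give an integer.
Subtree rooted at C contains: C, E
Count = 2

Answer: 2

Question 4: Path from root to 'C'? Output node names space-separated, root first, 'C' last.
Answer: L C

Derivation:
Walk down from root: L -> C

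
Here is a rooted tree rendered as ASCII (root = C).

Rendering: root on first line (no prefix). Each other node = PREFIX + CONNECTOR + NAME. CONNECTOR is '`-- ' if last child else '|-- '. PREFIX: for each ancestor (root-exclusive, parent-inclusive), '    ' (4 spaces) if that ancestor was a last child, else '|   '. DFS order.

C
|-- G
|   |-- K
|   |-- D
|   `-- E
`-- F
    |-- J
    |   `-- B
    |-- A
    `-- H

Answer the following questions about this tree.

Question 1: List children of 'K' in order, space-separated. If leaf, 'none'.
Node K's children (from adjacency): (leaf)

Answer: none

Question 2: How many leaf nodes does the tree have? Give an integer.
Answer: 6

Derivation:
Leaves (nodes with no children): A, B, D, E, H, K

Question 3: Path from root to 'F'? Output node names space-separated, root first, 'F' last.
Answer: C F

Derivation:
Walk down from root: C -> F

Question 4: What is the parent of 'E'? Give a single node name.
Scan adjacency: E appears as child of G

Answer: G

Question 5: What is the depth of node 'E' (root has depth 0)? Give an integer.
Path from root to E: C -> G -> E
Depth = number of edges = 2

Answer: 2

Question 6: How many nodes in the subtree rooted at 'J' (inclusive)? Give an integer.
Answer: 2

Derivation:
Subtree rooted at J contains: B, J
Count = 2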